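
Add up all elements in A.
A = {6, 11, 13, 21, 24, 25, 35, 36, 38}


Set A = {6, 11, 13, 21, 24, 25, 35, 36, 38}
Sum = 6 + 11 + 13 + 21 + 24 + 25 + 35 + 36 + 38 = 209

209


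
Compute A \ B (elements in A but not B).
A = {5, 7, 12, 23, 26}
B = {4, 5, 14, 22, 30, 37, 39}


Set A = {5, 7, 12, 23, 26}
Set B = {4, 5, 14, 22, 30, 37, 39}
A \ B includes elements in A that are not in B.
Check each element of A:
5 (in B, remove), 7 (not in B, keep), 12 (not in B, keep), 23 (not in B, keep), 26 (not in B, keep)
A \ B = {7, 12, 23, 26}

{7, 12, 23, 26}


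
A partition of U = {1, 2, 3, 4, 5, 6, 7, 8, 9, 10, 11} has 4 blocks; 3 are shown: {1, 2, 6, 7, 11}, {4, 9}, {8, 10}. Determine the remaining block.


U = {1, 2, 3, 4, 5, 6, 7, 8, 9, 10, 11}
Shown blocks: {1, 2, 6, 7, 11}, {4, 9}, {8, 10}
A partition's blocks are pairwise disjoint and cover U, so the missing block = U \ (union of shown blocks).
Union of shown blocks: {1, 2, 4, 6, 7, 8, 9, 10, 11}
Missing block = U \ (union) = {3, 5}

{3, 5}


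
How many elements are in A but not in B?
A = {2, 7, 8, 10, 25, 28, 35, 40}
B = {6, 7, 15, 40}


Set A = {2, 7, 8, 10, 25, 28, 35, 40}
Set B = {6, 7, 15, 40}
A \ B = {2, 8, 10, 25, 28, 35}
|A \ B| = 6

6


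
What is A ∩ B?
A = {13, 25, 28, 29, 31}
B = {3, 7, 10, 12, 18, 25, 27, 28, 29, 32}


Set A = {13, 25, 28, 29, 31}
Set B = {3, 7, 10, 12, 18, 25, 27, 28, 29, 32}
A ∩ B includes only elements in both sets.
Check each element of A against B:
13 ✗, 25 ✓, 28 ✓, 29 ✓, 31 ✗
A ∩ B = {25, 28, 29}

{25, 28, 29}


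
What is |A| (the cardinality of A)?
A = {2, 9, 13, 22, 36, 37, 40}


Set A = {2, 9, 13, 22, 36, 37, 40}
Listing elements: 2, 9, 13, 22, 36, 37, 40
Counting: 7 elements
|A| = 7

7


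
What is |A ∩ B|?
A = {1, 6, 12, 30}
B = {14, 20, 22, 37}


Set A = {1, 6, 12, 30}
Set B = {14, 20, 22, 37}
A ∩ B = {}
|A ∩ B| = 0

0


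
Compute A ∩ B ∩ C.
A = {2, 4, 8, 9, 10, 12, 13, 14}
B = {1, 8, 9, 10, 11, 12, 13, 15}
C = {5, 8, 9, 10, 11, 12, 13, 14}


Set A = {2, 4, 8, 9, 10, 12, 13, 14}
Set B = {1, 8, 9, 10, 11, 12, 13, 15}
Set C = {5, 8, 9, 10, 11, 12, 13, 14}
First, A ∩ B = {8, 9, 10, 12, 13}
Then, (A ∩ B) ∩ C = {8, 9, 10, 12, 13}

{8, 9, 10, 12, 13}


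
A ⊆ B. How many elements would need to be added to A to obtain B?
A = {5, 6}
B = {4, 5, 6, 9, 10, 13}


Set A = {5, 6}, |A| = 2
Set B = {4, 5, 6, 9, 10, 13}, |B| = 6
Since A ⊆ B: B \ A = {4, 9, 10, 13}
|B| - |A| = 6 - 2 = 4

4


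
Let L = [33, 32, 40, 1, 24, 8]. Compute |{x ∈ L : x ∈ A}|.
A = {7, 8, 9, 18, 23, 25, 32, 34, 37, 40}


Set A = {7, 8, 9, 18, 23, 25, 32, 34, 37, 40}
Candidates: [33, 32, 40, 1, 24, 8]
Check each candidate:
33 ∉ A, 32 ∈ A, 40 ∈ A, 1 ∉ A, 24 ∉ A, 8 ∈ A
Count of candidates in A: 3

3


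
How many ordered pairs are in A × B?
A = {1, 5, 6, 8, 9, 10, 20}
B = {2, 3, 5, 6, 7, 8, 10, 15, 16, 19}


Set A = {1, 5, 6, 8, 9, 10, 20} has 7 elements.
Set B = {2, 3, 5, 6, 7, 8, 10, 15, 16, 19} has 10 elements.
|A × B| = |A| × |B| = 7 × 10 = 70

70


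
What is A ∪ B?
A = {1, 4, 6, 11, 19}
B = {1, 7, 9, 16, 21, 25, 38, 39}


Set A = {1, 4, 6, 11, 19}
Set B = {1, 7, 9, 16, 21, 25, 38, 39}
A ∪ B includes all elements in either set.
Elements from A: {1, 4, 6, 11, 19}
Elements from B not already included: {7, 9, 16, 21, 25, 38, 39}
A ∪ B = {1, 4, 6, 7, 9, 11, 16, 19, 21, 25, 38, 39}

{1, 4, 6, 7, 9, 11, 16, 19, 21, 25, 38, 39}


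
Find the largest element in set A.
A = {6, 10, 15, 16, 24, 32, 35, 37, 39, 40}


Set A = {6, 10, 15, 16, 24, 32, 35, 37, 39, 40}
Elements in ascending order: 6, 10, 15, 16, 24, 32, 35, 37, 39, 40
The largest element is 40.

40


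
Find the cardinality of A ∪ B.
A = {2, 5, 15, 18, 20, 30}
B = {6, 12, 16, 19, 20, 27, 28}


Set A = {2, 5, 15, 18, 20, 30}, |A| = 6
Set B = {6, 12, 16, 19, 20, 27, 28}, |B| = 7
A ∩ B = {20}, |A ∩ B| = 1
|A ∪ B| = |A| + |B| - |A ∩ B| = 6 + 7 - 1 = 12

12


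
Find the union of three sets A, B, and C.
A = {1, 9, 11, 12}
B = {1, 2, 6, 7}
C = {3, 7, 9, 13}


Set A = {1, 9, 11, 12}
Set B = {1, 2, 6, 7}
Set C = {3, 7, 9, 13}
First, A ∪ B = {1, 2, 6, 7, 9, 11, 12}
Then, (A ∪ B) ∪ C = {1, 2, 3, 6, 7, 9, 11, 12, 13}

{1, 2, 3, 6, 7, 9, 11, 12, 13}


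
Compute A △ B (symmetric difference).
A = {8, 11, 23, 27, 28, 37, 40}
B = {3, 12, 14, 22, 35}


Set A = {8, 11, 23, 27, 28, 37, 40}
Set B = {3, 12, 14, 22, 35}
A △ B = (A \ B) ∪ (B \ A)
Elements in A but not B: {8, 11, 23, 27, 28, 37, 40}
Elements in B but not A: {3, 12, 14, 22, 35}
A △ B = {3, 8, 11, 12, 14, 22, 23, 27, 28, 35, 37, 40}

{3, 8, 11, 12, 14, 22, 23, 27, 28, 35, 37, 40}


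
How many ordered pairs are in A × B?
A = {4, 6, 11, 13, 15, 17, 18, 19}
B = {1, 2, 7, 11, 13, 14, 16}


Set A = {4, 6, 11, 13, 15, 17, 18, 19} has 8 elements.
Set B = {1, 2, 7, 11, 13, 14, 16} has 7 elements.
|A × B| = |A| × |B| = 8 × 7 = 56

56


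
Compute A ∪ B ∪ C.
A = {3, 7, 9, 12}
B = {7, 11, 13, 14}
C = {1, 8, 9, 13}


Set A = {3, 7, 9, 12}
Set B = {7, 11, 13, 14}
Set C = {1, 8, 9, 13}
First, A ∪ B = {3, 7, 9, 11, 12, 13, 14}
Then, (A ∪ B) ∪ C = {1, 3, 7, 8, 9, 11, 12, 13, 14}

{1, 3, 7, 8, 9, 11, 12, 13, 14}


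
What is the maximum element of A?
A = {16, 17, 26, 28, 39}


Set A = {16, 17, 26, 28, 39}
Elements in ascending order: 16, 17, 26, 28, 39
The largest element is 39.

39


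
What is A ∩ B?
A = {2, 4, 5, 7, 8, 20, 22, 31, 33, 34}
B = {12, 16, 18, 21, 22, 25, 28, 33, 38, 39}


Set A = {2, 4, 5, 7, 8, 20, 22, 31, 33, 34}
Set B = {12, 16, 18, 21, 22, 25, 28, 33, 38, 39}
A ∩ B includes only elements in both sets.
Check each element of A against B:
2 ✗, 4 ✗, 5 ✗, 7 ✗, 8 ✗, 20 ✗, 22 ✓, 31 ✗, 33 ✓, 34 ✗
A ∩ B = {22, 33}

{22, 33}


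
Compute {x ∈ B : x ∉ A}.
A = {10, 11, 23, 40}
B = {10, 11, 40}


Set A = {10, 11, 23, 40}
Set B = {10, 11, 40}
Check each element of B against A:
10 ∈ A, 11 ∈ A, 40 ∈ A
Elements of B not in A: {}

{}


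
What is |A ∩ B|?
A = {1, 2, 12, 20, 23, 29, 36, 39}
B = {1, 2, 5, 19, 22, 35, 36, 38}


Set A = {1, 2, 12, 20, 23, 29, 36, 39}
Set B = {1, 2, 5, 19, 22, 35, 36, 38}
A ∩ B = {1, 2, 36}
|A ∩ B| = 3

3


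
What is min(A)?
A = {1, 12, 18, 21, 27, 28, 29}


Set A = {1, 12, 18, 21, 27, 28, 29}
Elements in ascending order: 1, 12, 18, 21, 27, 28, 29
The smallest element is 1.

1


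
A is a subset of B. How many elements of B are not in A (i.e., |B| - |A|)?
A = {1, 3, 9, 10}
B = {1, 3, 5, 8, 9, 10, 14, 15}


Set A = {1, 3, 9, 10}, |A| = 4
Set B = {1, 3, 5, 8, 9, 10, 14, 15}, |B| = 8
Since A ⊆ B: B \ A = {5, 8, 14, 15}
|B| - |A| = 8 - 4 = 4

4


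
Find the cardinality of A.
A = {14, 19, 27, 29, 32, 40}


Set A = {14, 19, 27, 29, 32, 40}
Listing elements: 14, 19, 27, 29, 32, 40
Counting: 6 elements
|A| = 6

6


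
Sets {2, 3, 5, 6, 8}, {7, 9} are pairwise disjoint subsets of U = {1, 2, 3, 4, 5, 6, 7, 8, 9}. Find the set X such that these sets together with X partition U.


U = {1, 2, 3, 4, 5, 6, 7, 8, 9}
Shown blocks: {2, 3, 5, 6, 8}, {7, 9}
A partition's blocks are pairwise disjoint and cover U, so the missing block = U \ (union of shown blocks).
Union of shown blocks: {2, 3, 5, 6, 7, 8, 9}
Missing block = U \ (union) = {1, 4}

{1, 4}


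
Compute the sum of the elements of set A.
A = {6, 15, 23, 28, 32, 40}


Set A = {6, 15, 23, 28, 32, 40}
Sum = 6 + 15 + 23 + 28 + 32 + 40 = 144

144


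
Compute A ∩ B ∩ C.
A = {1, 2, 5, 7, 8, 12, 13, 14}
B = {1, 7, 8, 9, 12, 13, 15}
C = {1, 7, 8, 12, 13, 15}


Set A = {1, 2, 5, 7, 8, 12, 13, 14}
Set B = {1, 7, 8, 9, 12, 13, 15}
Set C = {1, 7, 8, 12, 13, 15}
First, A ∩ B = {1, 7, 8, 12, 13}
Then, (A ∩ B) ∩ C = {1, 7, 8, 12, 13}

{1, 7, 8, 12, 13}


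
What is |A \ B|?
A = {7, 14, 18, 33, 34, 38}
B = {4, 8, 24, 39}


Set A = {7, 14, 18, 33, 34, 38}
Set B = {4, 8, 24, 39}
A \ B = {7, 14, 18, 33, 34, 38}
|A \ B| = 6

6


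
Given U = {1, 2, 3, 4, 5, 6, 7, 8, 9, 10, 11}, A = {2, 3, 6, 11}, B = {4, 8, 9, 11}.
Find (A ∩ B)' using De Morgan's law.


U = {1, 2, 3, 4, 5, 6, 7, 8, 9, 10, 11}
A = {2, 3, 6, 11}, B = {4, 8, 9, 11}
A ∩ B = {11}
(A ∩ B)' = U \ (A ∩ B) = {1, 2, 3, 4, 5, 6, 7, 8, 9, 10}
Verification via A' ∪ B': A' = {1, 4, 5, 7, 8, 9, 10}, B' = {1, 2, 3, 5, 6, 7, 10}
A' ∪ B' = {1, 2, 3, 4, 5, 6, 7, 8, 9, 10} ✓

{1, 2, 3, 4, 5, 6, 7, 8, 9, 10}


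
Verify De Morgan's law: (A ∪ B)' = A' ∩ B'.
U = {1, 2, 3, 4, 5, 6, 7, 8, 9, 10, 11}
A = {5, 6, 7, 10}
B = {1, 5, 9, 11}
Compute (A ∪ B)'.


U = {1, 2, 3, 4, 5, 6, 7, 8, 9, 10, 11}
A = {5, 6, 7, 10}, B = {1, 5, 9, 11}
A ∪ B = {1, 5, 6, 7, 9, 10, 11}
(A ∪ B)' = U \ (A ∪ B) = {2, 3, 4, 8}
Verification via A' ∩ B': A' = {1, 2, 3, 4, 8, 9, 11}, B' = {2, 3, 4, 6, 7, 8, 10}
A' ∩ B' = {2, 3, 4, 8} ✓

{2, 3, 4, 8}


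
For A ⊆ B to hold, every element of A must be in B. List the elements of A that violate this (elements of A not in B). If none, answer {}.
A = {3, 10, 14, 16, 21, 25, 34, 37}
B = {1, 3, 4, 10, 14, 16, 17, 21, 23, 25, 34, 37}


Set A = {3, 10, 14, 16, 21, 25, 34, 37}
Set B = {1, 3, 4, 10, 14, 16, 17, 21, 23, 25, 34, 37}
Check each element of A against B:
3 ∈ B, 10 ∈ B, 14 ∈ B, 16 ∈ B, 21 ∈ B, 25 ∈ B, 34 ∈ B, 37 ∈ B
Elements of A not in B: {}

{}


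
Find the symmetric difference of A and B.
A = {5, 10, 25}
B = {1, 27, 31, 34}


Set A = {5, 10, 25}
Set B = {1, 27, 31, 34}
A △ B = (A \ B) ∪ (B \ A)
Elements in A but not B: {5, 10, 25}
Elements in B but not A: {1, 27, 31, 34}
A △ B = {1, 5, 10, 25, 27, 31, 34}

{1, 5, 10, 25, 27, 31, 34}


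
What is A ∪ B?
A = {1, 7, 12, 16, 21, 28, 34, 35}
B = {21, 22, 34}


Set A = {1, 7, 12, 16, 21, 28, 34, 35}
Set B = {21, 22, 34}
A ∪ B includes all elements in either set.
Elements from A: {1, 7, 12, 16, 21, 28, 34, 35}
Elements from B not already included: {22}
A ∪ B = {1, 7, 12, 16, 21, 22, 28, 34, 35}

{1, 7, 12, 16, 21, 22, 28, 34, 35}


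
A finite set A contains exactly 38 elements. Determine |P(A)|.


The set has 38 elements.
The power set contains all possible subsets.
|P(A)| = 2^|A| = 2^38 = 274877906944

274877906944


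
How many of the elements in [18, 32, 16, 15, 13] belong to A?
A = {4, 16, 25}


Set A = {4, 16, 25}
Candidates: [18, 32, 16, 15, 13]
Check each candidate:
18 ∉ A, 32 ∉ A, 16 ∈ A, 15 ∉ A, 13 ∉ A
Count of candidates in A: 1

1


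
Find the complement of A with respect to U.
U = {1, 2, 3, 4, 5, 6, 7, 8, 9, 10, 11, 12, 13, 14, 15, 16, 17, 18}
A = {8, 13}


Universal set U = {1, 2, 3, 4, 5, 6, 7, 8, 9, 10, 11, 12, 13, 14, 15, 16, 17, 18}
Set A = {8, 13}
A' = U \ A = elements in U but not in A
Checking each element of U:
1 (not in A, include), 2 (not in A, include), 3 (not in A, include), 4 (not in A, include), 5 (not in A, include), 6 (not in A, include), 7 (not in A, include), 8 (in A, exclude), 9 (not in A, include), 10 (not in A, include), 11 (not in A, include), 12 (not in A, include), 13 (in A, exclude), 14 (not in A, include), 15 (not in A, include), 16 (not in A, include), 17 (not in A, include), 18 (not in A, include)
A' = {1, 2, 3, 4, 5, 6, 7, 9, 10, 11, 12, 14, 15, 16, 17, 18}

{1, 2, 3, 4, 5, 6, 7, 9, 10, 11, 12, 14, 15, 16, 17, 18}


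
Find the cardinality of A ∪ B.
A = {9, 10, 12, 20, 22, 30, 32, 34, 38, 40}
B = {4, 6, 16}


Set A = {9, 10, 12, 20, 22, 30, 32, 34, 38, 40}, |A| = 10
Set B = {4, 6, 16}, |B| = 3
A ∩ B = {}, |A ∩ B| = 0
|A ∪ B| = |A| + |B| - |A ∩ B| = 10 + 3 - 0 = 13

13


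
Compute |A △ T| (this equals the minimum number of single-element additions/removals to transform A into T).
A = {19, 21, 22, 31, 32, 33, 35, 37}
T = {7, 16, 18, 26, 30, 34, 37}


Set A = {19, 21, 22, 31, 32, 33, 35, 37}
Set T = {7, 16, 18, 26, 30, 34, 37}
Elements to remove from A (in A, not in T): {19, 21, 22, 31, 32, 33, 35} → 7 removals
Elements to add to A (in T, not in A): {7, 16, 18, 26, 30, 34} → 6 additions
Total edits = 7 + 6 = 13

13


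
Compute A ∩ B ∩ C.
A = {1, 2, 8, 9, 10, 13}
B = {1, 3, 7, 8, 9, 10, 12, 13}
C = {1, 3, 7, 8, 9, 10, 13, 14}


Set A = {1, 2, 8, 9, 10, 13}
Set B = {1, 3, 7, 8, 9, 10, 12, 13}
Set C = {1, 3, 7, 8, 9, 10, 13, 14}
First, A ∩ B = {1, 8, 9, 10, 13}
Then, (A ∩ B) ∩ C = {1, 8, 9, 10, 13}

{1, 8, 9, 10, 13}


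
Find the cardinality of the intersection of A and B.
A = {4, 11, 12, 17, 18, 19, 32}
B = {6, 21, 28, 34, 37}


Set A = {4, 11, 12, 17, 18, 19, 32}
Set B = {6, 21, 28, 34, 37}
A ∩ B = {}
|A ∩ B| = 0

0


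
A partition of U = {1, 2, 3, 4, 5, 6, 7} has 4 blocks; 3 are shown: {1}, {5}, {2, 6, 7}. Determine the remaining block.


U = {1, 2, 3, 4, 5, 6, 7}
Shown blocks: {1}, {5}, {2, 6, 7}
A partition's blocks are pairwise disjoint and cover U, so the missing block = U \ (union of shown blocks).
Union of shown blocks: {1, 2, 5, 6, 7}
Missing block = U \ (union) = {3, 4}

{3, 4}


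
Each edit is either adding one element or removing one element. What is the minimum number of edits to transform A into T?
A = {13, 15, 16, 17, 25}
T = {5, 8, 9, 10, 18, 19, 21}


Set A = {13, 15, 16, 17, 25}
Set T = {5, 8, 9, 10, 18, 19, 21}
Elements to remove from A (in A, not in T): {13, 15, 16, 17, 25} → 5 removals
Elements to add to A (in T, not in A): {5, 8, 9, 10, 18, 19, 21} → 7 additions
Total edits = 5 + 7 = 12

12


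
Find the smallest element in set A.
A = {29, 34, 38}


Set A = {29, 34, 38}
Elements in ascending order: 29, 34, 38
The smallest element is 29.

29


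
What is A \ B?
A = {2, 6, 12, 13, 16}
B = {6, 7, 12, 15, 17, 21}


Set A = {2, 6, 12, 13, 16}
Set B = {6, 7, 12, 15, 17, 21}
A \ B includes elements in A that are not in B.
Check each element of A:
2 (not in B, keep), 6 (in B, remove), 12 (in B, remove), 13 (not in B, keep), 16 (not in B, keep)
A \ B = {2, 13, 16}

{2, 13, 16}


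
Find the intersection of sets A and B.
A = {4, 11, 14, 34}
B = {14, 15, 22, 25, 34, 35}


Set A = {4, 11, 14, 34}
Set B = {14, 15, 22, 25, 34, 35}
A ∩ B includes only elements in both sets.
Check each element of A against B:
4 ✗, 11 ✗, 14 ✓, 34 ✓
A ∩ B = {14, 34}

{14, 34}


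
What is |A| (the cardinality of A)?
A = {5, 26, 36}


Set A = {5, 26, 36}
Listing elements: 5, 26, 36
Counting: 3 elements
|A| = 3

3


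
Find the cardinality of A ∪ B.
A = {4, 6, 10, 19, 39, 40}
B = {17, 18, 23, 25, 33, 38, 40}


Set A = {4, 6, 10, 19, 39, 40}, |A| = 6
Set B = {17, 18, 23, 25, 33, 38, 40}, |B| = 7
A ∩ B = {40}, |A ∩ B| = 1
|A ∪ B| = |A| + |B| - |A ∩ B| = 6 + 7 - 1 = 12

12


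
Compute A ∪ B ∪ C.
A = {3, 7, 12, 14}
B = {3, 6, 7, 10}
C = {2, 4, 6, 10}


Set A = {3, 7, 12, 14}
Set B = {3, 6, 7, 10}
Set C = {2, 4, 6, 10}
First, A ∪ B = {3, 6, 7, 10, 12, 14}
Then, (A ∪ B) ∪ C = {2, 3, 4, 6, 7, 10, 12, 14}

{2, 3, 4, 6, 7, 10, 12, 14}


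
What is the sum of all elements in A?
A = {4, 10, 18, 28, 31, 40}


Set A = {4, 10, 18, 28, 31, 40}
Sum = 4 + 10 + 18 + 28 + 31 + 40 = 131

131


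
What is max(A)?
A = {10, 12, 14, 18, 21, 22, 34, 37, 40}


Set A = {10, 12, 14, 18, 21, 22, 34, 37, 40}
Elements in ascending order: 10, 12, 14, 18, 21, 22, 34, 37, 40
The largest element is 40.

40


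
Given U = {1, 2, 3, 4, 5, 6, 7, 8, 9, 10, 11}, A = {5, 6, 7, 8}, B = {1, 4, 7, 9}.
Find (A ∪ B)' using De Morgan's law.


U = {1, 2, 3, 4, 5, 6, 7, 8, 9, 10, 11}
A = {5, 6, 7, 8}, B = {1, 4, 7, 9}
A ∪ B = {1, 4, 5, 6, 7, 8, 9}
(A ∪ B)' = U \ (A ∪ B) = {2, 3, 10, 11}
Verification via A' ∩ B': A' = {1, 2, 3, 4, 9, 10, 11}, B' = {2, 3, 5, 6, 8, 10, 11}
A' ∩ B' = {2, 3, 10, 11} ✓

{2, 3, 10, 11}


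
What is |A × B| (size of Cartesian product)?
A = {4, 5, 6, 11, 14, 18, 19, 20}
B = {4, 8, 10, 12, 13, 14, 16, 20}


Set A = {4, 5, 6, 11, 14, 18, 19, 20} has 8 elements.
Set B = {4, 8, 10, 12, 13, 14, 16, 20} has 8 elements.
|A × B| = |A| × |B| = 8 × 8 = 64

64


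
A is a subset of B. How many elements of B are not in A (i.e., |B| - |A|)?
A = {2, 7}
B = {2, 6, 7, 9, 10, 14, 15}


Set A = {2, 7}, |A| = 2
Set B = {2, 6, 7, 9, 10, 14, 15}, |B| = 7
Since A ⊆ B: B \ A = {6, 9, 10, 14, 15}
|B| - |A| = 7 - 2 = 5

5


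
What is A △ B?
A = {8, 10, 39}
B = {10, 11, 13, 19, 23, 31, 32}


Set A = {8, 10, 39}
Set B = {10, 11, 13, 19, 23, 31, 32}
A △ B = (A \ B) ∪ (B \ A)
Elements in A but not B: {8, 39}
Elements in B but not A: {11, 13, 19, 23, 31, 32}
A △ B = {8, 11, 13, 19, 23, 31, 32, 39}

{8, 11, 13, 19, 23, 31, 32, 39}


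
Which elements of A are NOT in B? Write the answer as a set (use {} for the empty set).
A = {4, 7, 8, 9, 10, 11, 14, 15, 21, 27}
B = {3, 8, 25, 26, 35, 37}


Set A = {4, 7, 8, 9, 10, 11, 14, 15, 21, 27}
Set B = {3, 8, 25, 26, 35, 37}
Check each element of A against B:
4 ∉ B (include), 7 ∉ B (include), 8 ∈ B, 9 ∉ B (include), 10 ∉ B (include), 11 ∉ B (include), 14 ∉ B (include), 15 ∉ B (include), 21 ∉ B (include), 27 ∉ B (include)
Elements of A not in B: {4, 7, 9, 10, 11, 14, 15, 21, 27}

{4, 7, 9, 10, 11, 14, 15, 21, 27}


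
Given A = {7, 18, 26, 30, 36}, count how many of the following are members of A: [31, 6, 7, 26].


Set A = {7, 18, 26, 30, 36}
Candidates: [31, 6, 7, 26]
Check each candidate:
31 ∉ A, 6 ∉ A, 7 ∈ A, 26 ∈ A
Count of candidates in A: 2

2


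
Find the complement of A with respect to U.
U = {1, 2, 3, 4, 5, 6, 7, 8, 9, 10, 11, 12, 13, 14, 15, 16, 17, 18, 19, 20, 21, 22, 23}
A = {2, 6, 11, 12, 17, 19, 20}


Universal set U = {1, 2, 3, 4, 5, 6, 7, 8, 9, 10, 11, 12, 13, 14, 15, 16, 17, 18, 19, 20, 21, 22, 23}
Set A = {2, 6, 11, 12, 17, 19, 20}
A' = U \ A = elements in U but not in A
Checking each element of U:
1 (not in A, include), 2 (in A, exclude), 3 (not in A, include), 4 (not in A, include), 5 (not in A, include), 6 (in A, exclude), 7 (not in A, include), 8 (not in A, include), 9 (not in A, include), 10 (not in A, include), 11 (in A, exclude), 12 (in A, exclude), 13 (not in A, include), 14 (not in A, include), 15 (not in A, include), 16 (not in A, include), 17 (in A, exclude), 18 (not in A, include), 19 (in A, exclude), 20 (in A, exclude), 21 (not in A, include), 22 (not in A, include), 23 (not in A, include)
A' = {1, 3, 4, 5, 7, 8, 9, 10, 13, 14, 15, 16, 18, 21, 22, 23}

{1, 3, 4, 5, 7, 8, 9, 10, 13, 14, 15, 16, 18, 21, 22, 23}


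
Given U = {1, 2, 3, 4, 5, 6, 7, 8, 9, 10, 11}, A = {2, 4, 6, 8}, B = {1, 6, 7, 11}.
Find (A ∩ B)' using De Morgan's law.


U = {1, 2, 3, 4, 5, 6, 7, 8, 9, 10, 11}
A = {2, 4, 6, 8}, B = {1, 6, 7, 11}
A ∩ B = {6}
(A ∩ B)' = U \ (A ∩ B) = {1, 2, 3, 4, 5, 7, 8, 9, 10, 11}
Verification via A' ∪ B': A' = {1, 3, 5, 7, 9, 10, 11}, B' = {2, 3, 4, 5, 8, 9, 10}
A' ∪ B' = {1, 2, 3, 4, 5, 7, 8, 9, 10, 11} ✓

{1, 2, 3, 4, 5, 7, 8, 9, 10, 11}


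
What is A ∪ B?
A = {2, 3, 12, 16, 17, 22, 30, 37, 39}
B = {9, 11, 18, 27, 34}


Set A = {2, 3, 12, 16, 17, 22, 30, 37, 39}
Set B = {9, 11, 18, 27, 34}
A ∪ B includes all elements in either set.
Elements from A: {2, 3, 12, 16, 17, 22, 30, 37, 39}
Elements from B not already included: {9, 11, 18, 27, 34}
A ∪ B = {2, 3, 9, 11, 12, 16, 17, 18, 22, 27, 30, 34, 37, 39}

{2, 3, 9, 11, 12, 16, 17, 18, 22, 27, 30, 34, 37, 39}


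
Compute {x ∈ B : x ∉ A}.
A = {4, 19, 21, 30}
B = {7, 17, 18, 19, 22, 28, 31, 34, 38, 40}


Set A = {4, 19, 21, 30}
Set B = {7, 17, 18, 19, 22, 28, 31, 34, 38, 40}
Check each element of B against A:
7 ∉ A (include), 17 ∉ A (include), 18 ∉ A (include), 19 ∈ A, 22 ∉ A (include), 28 ∉ A (include), 31 ∉ A (include), 34 ∉ A (include), 38 ∉ A (include), 40 ∉ A (include)
Elements of B not in A: {7, 17, 18, 22, 28, 31, 34, 38, 40}

{7, 17, 18, 22, 28, 31, 34, 38, 40}


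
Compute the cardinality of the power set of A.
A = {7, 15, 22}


Set A = {7, 15, 22}
|A| = 3
The power set P(A) contains all subsets of A.
|P(A)| = 2^|A| = 2^3 = 8

8


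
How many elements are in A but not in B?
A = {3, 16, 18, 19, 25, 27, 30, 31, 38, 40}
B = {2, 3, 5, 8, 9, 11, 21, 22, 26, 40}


Set A = {3, 16, 18, 19, 25, 27, 30, 31, 38, 40}
Set B = {2, 3, 5, 8, 9, 11, 21, 22, 26, 40}
A \ B = {16, 18, 19, 25, 27, 30, 31, 38}
|A \ B| = 8

8


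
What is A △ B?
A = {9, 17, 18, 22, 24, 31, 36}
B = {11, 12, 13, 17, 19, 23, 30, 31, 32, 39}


Set A = {9, 17, 18, 22, 24, 31, 36}
Set B = {11, 12, 13, 17, 19, 23, 30, 31, 32, 39}
A △ B = (A \ B) ∪ (B \ A)
Elements in A but not B: {9, 18, 22, 24, 36}
Elements in B but not A: {11, 12, 13, 19, 23, 30, 32, 39}
A △ B = {9, 11, 12, 13, 18, 19, 22, 23, 24, 30, 32, 36, 39}

{9, 11, 12, 13, 18, 19, 22, 23, 24, 30, 32, 36, 39}


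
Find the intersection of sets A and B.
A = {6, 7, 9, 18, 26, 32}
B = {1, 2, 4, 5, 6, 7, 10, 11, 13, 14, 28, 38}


Set A = {6, 7, 9, 18, 26, 32}
Set B = {1, 2, 4, 5, 6, 7, 10, 11, 13, 14, 28, 38}
A ∩ B includes only elements in both sets.
Check each element of A against B:
6 ✓, 7 ✓, 9 ✗, 18 ✗, 26 ✗, 32 ✗
A ∩ B = {6, 7}

{6, 7}


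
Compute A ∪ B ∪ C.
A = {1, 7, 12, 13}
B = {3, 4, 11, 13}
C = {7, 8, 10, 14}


Set A = {1, 7, 12, 13}
Set B = {3, 4, 11, 13}
Set C = {7, 8, 10, 14}
First, A ∪ B = {1, 3, 4, 7, 11, 12, 13}
Then, (A ∪ B) ∪ C = {1, 3, 4, 7, 8, 10, 11, 12, 13, 14}

{1, 3, 4, 7, 8, 10, 11, 12, 13, 14}


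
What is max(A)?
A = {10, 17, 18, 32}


Set A = {10, 17, 18, 32}
Elements in ascending order: 10, 17, 18, 32
The largest element is 32.

32


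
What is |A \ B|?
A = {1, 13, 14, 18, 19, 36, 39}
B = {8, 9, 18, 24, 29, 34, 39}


Set A = {1, 13, 14, 18, 19, 36, 39}
Set B = {8, 9, 18, 24, 29, 34, 39}
A \ B = {1, 13, 14, 19, 36}
|A \ B| = 5

5


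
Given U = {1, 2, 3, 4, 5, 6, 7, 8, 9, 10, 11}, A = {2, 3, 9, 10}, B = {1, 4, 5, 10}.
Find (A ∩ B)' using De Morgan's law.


U = {1, 2, 3, 4, 5, 6, 7, 8, 9, 10, 11}
A = {2, 3, 9, 10}, B = {1, 4, 5, 10}
A ∩ B = {10}
(A ∩ B)' = U \ (A ∩ B) = {1, 2, 3, 4, 5, 6, 7, 8, 9, 11}
Verification via A' ∪ B': A' = {1, 4, 5, 6, 7, 8, 11}, B' = {2, 3, 6, 7, 8, 9, 11}
A' ∪ B' = {1, 2, 3, 4, 5, 6, 7, 8, 9, 11} ✓

{1, 2, 3, 4, 5, 6, 7, 8, 9, 11}


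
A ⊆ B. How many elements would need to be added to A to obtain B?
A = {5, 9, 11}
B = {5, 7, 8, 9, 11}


Set A = {5, 9, 11}, |A| = 3
Set B = {5, 7, 8, 9, 11}, |B| = 5
Since A ⊆ B: B \ A = {7, 8}
|B| - |A| = 5 - 3 = 2

2


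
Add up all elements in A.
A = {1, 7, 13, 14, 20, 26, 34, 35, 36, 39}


Set A = {1, 7, 13, 14, 20, 26, 34, 35, 36, 39}
Sum = 1 + 7 + 13 + 14 + 20 + 26 + 34 + 35 + 36 + 39 = 225

225


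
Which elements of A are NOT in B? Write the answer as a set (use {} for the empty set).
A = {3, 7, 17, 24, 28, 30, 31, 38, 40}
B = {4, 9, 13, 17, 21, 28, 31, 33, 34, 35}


Set A = {3, 7, 17, 24, 28, 30, 31, 38, 40}
Set B = {4, 9, 13, 17, 21, 28, 31, 33, 34, 35}
Check each element of A against B:
3 ∉ B (include), 7 ∉ B (include), 17 ∈ B, 24 ∉ B (include), 28 ∈ B, 30 ∉ B (include), 31 ∈ B, 38 ∉ B (include), 40 ∉ B (include)
Elements of A not in B: {3, 7, 24, 30, 38, 40}

{3, 7, 24, 30, 38, 40}


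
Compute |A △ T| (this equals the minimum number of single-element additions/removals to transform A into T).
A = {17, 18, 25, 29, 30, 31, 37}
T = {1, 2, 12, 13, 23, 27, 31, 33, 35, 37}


Set A = {17, 18, 25, 29, 30, 31, 37}
Set T = {1, 2, 12, 13, 23, 27, 31, 33, 35, 37}
Elements to remove from A (in A, not in T): {17, 18, 25, 29, 30} → 5 removals
Elements to add to A (in T, not in A): {1, 2, 12, 13, 23, 27, 33, 35} → 8 additions
Total edits = 5 + 8 = 13

13


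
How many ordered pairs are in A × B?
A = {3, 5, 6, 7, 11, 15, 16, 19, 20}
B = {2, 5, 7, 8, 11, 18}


Set A = {3, 5, 6, 7, 11, 15, 16, 19, 20} has 9 elements.
Set B = {2, 5, 7, 8, 11, 18} has 6 elements.
|A × B| = |A| × |B| = 9 × 6 = 54

54


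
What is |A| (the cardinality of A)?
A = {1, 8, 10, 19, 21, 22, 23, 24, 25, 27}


Set A = {1, 8, 10, 19, 21, 22, 23, 24, 25, 27}
Listing elements: 1, 8, 10, 19, 21, 22, 23, 24, 25, 27
Counting: 10 elements
|A| = 10

10


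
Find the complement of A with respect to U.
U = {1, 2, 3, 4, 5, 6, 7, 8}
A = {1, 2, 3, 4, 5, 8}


Universal set U = {1, 2, 3, 4, 5, 6, 7, 8}
Set A = {1, 2, 3, 4, 5, 8}
A' = U \ A = elements in U but not in A
Checking each element of U:
1 (in A, exclude), 2 (in A, exclude), 3 (in A, exclude), 4 (in A, exclude), 5 (in A, exclude), 6 (not in A, include), 7 (not in A, include), 8 (in A, exclude)
A' = {6, 7}

{6, 7}


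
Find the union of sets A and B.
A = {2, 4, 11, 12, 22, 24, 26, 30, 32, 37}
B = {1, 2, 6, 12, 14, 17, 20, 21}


Set A = {2, 4, 11, 12, 22, 24, 26, 30, 32, 37}
Set B = {1, 2, 6, 12, 14, 17, 20, 21}
A ∪ B includes all elements in either set.
Elements from A: {2, 4, 11, 12, 22, 24, 26, 30, 32, 37}
Elements from B not already included: {1, 6, 14, 17, 20, 21}
A ∪ B = {1, 2, 4, 6, 11, 12, 14, 17, 20, 21, 22, 24, 26, 30, 32, 37}

{1, 2, 4, 6, 11, 12, 14, 17, 20, 21, 22, 24, 26, 30, 32, 37}


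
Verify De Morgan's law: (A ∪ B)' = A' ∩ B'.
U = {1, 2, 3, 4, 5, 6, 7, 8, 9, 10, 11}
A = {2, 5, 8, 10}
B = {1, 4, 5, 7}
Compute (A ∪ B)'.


U = {1, 2, 3, 4, 5, 6, 7, 8, 9, 10, 11}
A = {2, 5, 8, 10}, B = {1, 4, 5, 7}
A ∪ B = {1, 2, 4, 5, 7, 8, 10}
(A ∪ B)' = U \ (A ∪ B) = {3, 6, 9, 11}
Verification via A' ∩ B': A' = {1, 3, 4, 6, 7, 9, 11}, B' = {2, 3, 6, 8, 9, 10, 11}
A' ∩ B' = {3, 6, 9, 11} ✓

{3, 6, 9, 11}


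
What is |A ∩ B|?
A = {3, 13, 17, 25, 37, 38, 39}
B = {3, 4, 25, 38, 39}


Set A = {3, 13, 17, 25, 37, 38, 39}
Set B = {3, 4, 25, 38, 39}
A ∩ B = {3, 25, 38, 39}
|A ∩ B| = 4

4


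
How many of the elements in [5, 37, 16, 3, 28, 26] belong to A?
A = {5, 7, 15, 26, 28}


Set A = {5, 7, 15, 26, 28}
Candidates: [5, 37, 16, 3, 28, 26]
Check each candidate:
5 ∈ A, 37 ∉ A, 16 ∉ A, 3 ∉ A, 28 ∈ A, 26 ∈ A
Count of candidates in A: 3

3


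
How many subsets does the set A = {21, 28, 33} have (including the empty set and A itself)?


Set A = {21, 28, 33}
|A| = 3
The power set P(A) contains all subsets of A.
|P(A)| = 2^|A| = 2^3 = 8

8


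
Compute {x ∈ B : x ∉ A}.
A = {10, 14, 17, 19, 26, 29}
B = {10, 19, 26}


Set A = {10, 14, 17, 19, 26, 29}
Set B = {10, 19, 26}
Check each element of B against A:
10 ∈ A, 19 ∈ A, 26 ∈ A
Elements of B not in A: {}

{}


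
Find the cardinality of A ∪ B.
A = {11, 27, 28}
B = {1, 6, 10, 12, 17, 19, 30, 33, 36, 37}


Set A = {11, 27, 28}, |A| = 3
Set B = {1, 6, 10, 12, 17, 19, 30, 33, 36, 37}, |B| = 10
A ∩ B = {}, |A ∩ B| = 0
|A ∪ B| = |A| + |B| - |A ∩ B| = 3 + 10 - 0 = 13

13


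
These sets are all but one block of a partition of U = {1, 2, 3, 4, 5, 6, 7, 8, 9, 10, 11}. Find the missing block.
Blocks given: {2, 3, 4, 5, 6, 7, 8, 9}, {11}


U = {1, 2, 3, 4, 5, 6, 7, 8, 9, 10, 11}
Shown blocks: {2, 3, 4, 5, 6, 7, 8, 9}, {11}
A partition's blocks are pairwise disjoint and cover U, so the missing block = U \ (union of shown blocks).
Union of shown blocks: {2, 3, 4, 5, 6, 7, 8, 9, 11}
Missing block = U \ (union) = {1, 10}

{1, 10}


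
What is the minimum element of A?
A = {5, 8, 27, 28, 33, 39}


Set A = {5, 8, 27, 28, 33, 39}
Elements in ascending order: 5, 8, 27, 28, 33, 39
The smallest element is 5.

5


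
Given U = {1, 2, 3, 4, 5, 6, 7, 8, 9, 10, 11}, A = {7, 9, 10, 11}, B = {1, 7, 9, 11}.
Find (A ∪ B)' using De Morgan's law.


U = {1, 2, 3, 4, 5, 6, 7, 8, 9, 10, 11}
A = {7, 9, 10, 11}, B = {1, 7, 9, 11}
A ∪ B = {1, 7, 9, 10, 11}
(A ∪ B)' = U \ (A ∪ B) = {2, 3, 4, 5, 6, 8}
Verification via A' ∩ B': A' = {1, 2, 3, 4, 5, 6, 8}, B' = {2, 3, 4, 5, 6, 8, 10}
A' ∩ B' = {2, 3, 4, 5, 6, 8} ✓

{2, 3, 4, 5, 6, 8}


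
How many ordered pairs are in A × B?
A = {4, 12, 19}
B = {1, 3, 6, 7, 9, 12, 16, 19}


Set A = {4, 12, 19} has 3 elements.
Set B = {1, 3, 6, 7, 9, 12, 16, 19} has 8 elements.
|A × B| = |A| × |B| = 3 × 8 = 24

24


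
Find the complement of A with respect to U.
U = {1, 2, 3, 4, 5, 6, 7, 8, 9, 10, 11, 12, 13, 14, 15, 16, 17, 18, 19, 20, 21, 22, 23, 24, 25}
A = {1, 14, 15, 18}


Universal set U = {1, 2, 3, 4, 5, 6, 7, 8, 9, 10, 11, 12, 13, 14, 15, 16, 17, 18, 19, 20, 21, 22, 23, 24, 25}
Set A = {1, 14, 15, 18}
A' = U \ A = elements in U but not in A
Checking each element of U:
1 (in A, exclude), 2 (not in A, include), 3 (not in A, include), 4 (not in A, include), 5 (not in A, include), 6 (not in A, include), 7 (not in A, include), 8 (not in A, include), 9 (not in A, include), 10 (not in A, include), 11 (not in A, include), 12 (not in A, include), 13 (not in A, include), 14 (in A, exclude), 15 (in A, exclude), 16 (not in A, include), 17 (not in A, include), 18 (in A, exclude), 19 (not in A, include), 20 (not in A, include), 21 (not in A, include), 22 (not in A, include), 23 (not in A, include), 24 (not in A, include), 25 (not in A, include)
A' = {2, 3, 4, 5, 6, 7, 8, 9, 10, 11, 12, 13, 16, 17, 19, 20, 21, 22, 23, 24, 25}

{2, 3, 4, 5, 6, 7, 8, 9, 10, 11, 12, 13, 16, 17, 19, 20, 21, 22, 23, 24, 25}


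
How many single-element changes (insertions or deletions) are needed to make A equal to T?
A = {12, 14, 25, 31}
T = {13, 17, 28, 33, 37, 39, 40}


Set A = {12, 14, 25, 31}
Set T = {13, 17, 28, 33, 37, 39, 40}
Elements to remove from A (in A, not in T): {12, 14, 25, 31} → 4 removals
Elements to add to A (in T, not in A): {13, 17, 28, 33, 37, 39, 40} → 7 additions
Total edits = 4 + 7 = 11

11


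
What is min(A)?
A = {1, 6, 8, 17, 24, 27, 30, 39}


Set A = {1, 6, 8, 17, 24, 27, 30, 39}
Elements in ascending order: 1, 6, 8, 17, 24, 27, 30, 39
The smallest element is 1.

1


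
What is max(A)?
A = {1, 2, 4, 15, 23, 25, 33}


Set A = {1, 2, 4, 15, 23, 25, 33}
Elements in ascending order: 1, 2, 4, 15, 23, 25, 33
The largest element is 33.

33


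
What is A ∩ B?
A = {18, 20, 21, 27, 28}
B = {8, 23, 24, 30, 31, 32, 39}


Set A = {18, 20, 21, 27, 28}
Set B = {8, 23, 24, 30, 31, 32, 39}
A ∩ B includes only elements in both sets.
Check each element of A against B:
18 ✗, 20 ✗, 21 ✗, 27 ✗, 28 ✗
A ∩ B = {}

{}


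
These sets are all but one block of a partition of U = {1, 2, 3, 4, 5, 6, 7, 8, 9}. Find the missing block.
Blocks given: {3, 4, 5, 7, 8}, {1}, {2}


U = {1, 2, 3, 4, 5, 6, 7, 8, 9}
Shown blocks: {3, 4, 5, 7, 8}, {1}, {2}
A partition's blocks are pairwise disjoint and cover U, so the missing block = U \ (union of shown blocks).
Union of shown blocks: {1, 2, 3, 4, 5, 7, 8}
Missing block = U \ (union) = {6, 9}

{6, 9}


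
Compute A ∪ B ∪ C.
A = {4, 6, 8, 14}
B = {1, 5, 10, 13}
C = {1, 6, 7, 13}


Set A = {4, 6, 8, 14}
Set B = {1, 5, 10, 13}
Set C = {1, 6, 7, 13}
First, A ∪ B = {1, 4, 5, 6, 8, 10, 13, 14}
Then, (A ∪ B) ∪ C = {1, 4, 5, 6, 7, 8, 10, 13, 14}

{1, 4, 5, 6, 7, 8, 10, 13, 14}


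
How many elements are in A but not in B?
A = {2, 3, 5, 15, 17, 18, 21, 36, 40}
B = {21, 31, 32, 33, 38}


Set A = {2, 3, 5, 15, 17, 18, 21, 36, 40}
Set B = {21, 31, 32, 33, 38}
A \ B = {2, 3, 5, 15, 17, 18, 36, 40}
|A \ B| = 8

8


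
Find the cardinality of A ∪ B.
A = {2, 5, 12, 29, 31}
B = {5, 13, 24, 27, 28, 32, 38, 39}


Set A = {2, 5, 12, 29, 31}, |A| = 5
Set B = {5, 13, 24, 27, 28, 32, 38, 39}, |B| = 8
A ∩ B = {5}, |A ∩ B| = 1
|A ∪ B| = |A| + |B| - |A ∩ B| = 5 + 8 - 1 = 12

12


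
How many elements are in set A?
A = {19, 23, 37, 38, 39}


Set A = {19, 23, 37, 38, 39}
Listing elements: 19, 23, 37, 38, 39
Counting: 5 elements
|A| = 5

5


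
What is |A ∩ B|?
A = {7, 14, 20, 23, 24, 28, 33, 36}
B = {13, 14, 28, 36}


Set A = {7, 14, 20, 23, 24, 28, 33, 36}
Set B = {13, 14, 28, 36}
A ∩ B = {14, 28, 36}
|A ∩ B| = 3

3


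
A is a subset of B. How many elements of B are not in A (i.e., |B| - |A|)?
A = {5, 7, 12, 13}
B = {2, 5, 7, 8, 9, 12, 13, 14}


Set A = {5, 7, 12, 13}, |A| = 4
Set B = {2, 5, 7, 8, 9, 12, 13, 14}, |B| = 8
Since A ⊆ B: B \ A = {2, 8, 9, 14}
|B| - |A| = 8 - 4 = 4

4


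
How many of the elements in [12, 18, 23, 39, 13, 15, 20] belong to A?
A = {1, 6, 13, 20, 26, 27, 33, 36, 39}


Set A = {1, 6, 13, 20, 26, 27, 33, 36, 39}
Candidates: [12, 18, 23, 39, 13, 15, 20]
Check each candidate:
12 ∉ A, 18 ∉ A, 23 ∉ A, 39 ∈ A, 13 ∈ A, 15 ∉ A, 20 ∈ A
Count of candidates in A: 3

3


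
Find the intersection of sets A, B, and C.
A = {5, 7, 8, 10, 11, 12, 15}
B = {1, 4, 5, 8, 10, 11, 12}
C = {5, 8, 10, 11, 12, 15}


Set A = {5, 7, 8, 10, 11, 12, 15}
Set B = {1, 4, 5, 8, 10, 11, 12}
Set C = {5, 8, 10, 11, 12, 15}
First, A ∩ B = {5, 8, 10, 11, 12}
Then, (A ∩ B) ∩ C = {5, 8, 10, 11, 12}

{5, 8, 10, 11, 12}


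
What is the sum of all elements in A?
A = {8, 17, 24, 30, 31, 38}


Set A = {8, 17, 24, 30, 31, 38}
Sum = 8 + 17 + 24 + 30 + 31 + 38 = 148

148


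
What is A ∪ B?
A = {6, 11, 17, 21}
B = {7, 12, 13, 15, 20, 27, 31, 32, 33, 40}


Set A = {6, 11, 17, 21}
Set B = {7, 12, 13, 15, 20, 27, 31, 32, 33, 40}
A ∪ B includes all elements in either set.
Elements from A: {6, 11, 17, 21}
Elements from B not already included: {7, 12, 13, 15, 20, 27, 31, 32, 33, 40}
A ∪ B = {6, 7, 11, 12, 13, 15, 17, 20, 21, 27, 31, 32, 33, 40}

{6, 7, 11, 12, 13, 15, 17, 20, 21, 27, 31, 32, 33, 40}


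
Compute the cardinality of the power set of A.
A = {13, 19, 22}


Set A = {13, 19, 22}
|A| = 3
The power set P(A) contains all subsets of A.
|P(A)| = 2^|A| = 2^3 = 8

8


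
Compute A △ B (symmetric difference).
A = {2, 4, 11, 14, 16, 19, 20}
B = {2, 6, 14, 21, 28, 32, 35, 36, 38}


Set A = {2, 4, 11, 14, 16, 19, 20}
Set B = {2, 6, 14, 21, 28, 32, 35, 36, 38}
A △ B = (A \ B) ∪ (B \ A)
Elements in A but not B: {4, 11, 16, 19, 20}
Elements in B but not A: {6, 21, 28, 32, 35, 36, 38}
A △ B = {4, 6, 11, 16, 19, 20, 21, 28, 32, 35, 36, 38}

{4, 6, 11, 16, 19, 20, 21, 28, 32, 35, 36, 38}


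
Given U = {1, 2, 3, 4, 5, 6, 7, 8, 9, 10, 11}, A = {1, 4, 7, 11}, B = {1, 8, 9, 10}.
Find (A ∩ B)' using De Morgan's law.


U = {1, 2, 3, 4, 5, 6, 7, 8, 9, 10, 11}
A = {1, 4, 7, 11}, B = {1, 8, 9, 10}
A ∩ B = {1}
(A ∩ B)' = U \ (A ∩ B) = {2, 3, 4, 5, 6, 7, 8, 9, 10, 11}
Verification via A' ∪ B': A' = {2, 3, 5, 6, 8, 9, 10}, B' = {2, 3, 4, 5, 6, 7, 11}
A' ∪ B' = {2, 3, 4, 5, 6, 7, 8, 9, 10, 11} ✓

{2, 3, 4, 5, 6, 7, 8, 9, 10, 11}


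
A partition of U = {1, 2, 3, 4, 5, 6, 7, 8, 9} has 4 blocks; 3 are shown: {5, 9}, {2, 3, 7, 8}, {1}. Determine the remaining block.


U = {1, 2, 3, 4, 5, 6, 7, 8, 9}
Shown blocks: {5, 9}, {2, 3, 7, 8}, {1}
A partition's blocks are pairwise disjoint and cover U, so the missing block = U \ (union of shown blocks).
Union of shown blocks: {1, 2, 3, 5, 7, 8, 9}
Missing block = U \ (union) = {4, 6}

{4, 6}


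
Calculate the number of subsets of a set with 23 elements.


The set has 23 elements.
The power set contains all possible subsets.
|P(A)| = 2^|A| = 2^23 = 8388608

8388608


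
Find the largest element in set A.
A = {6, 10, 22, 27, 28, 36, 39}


Set A = {6, 10, 22, 27, 28, 36, 39}
Elements in ascending order: 6, 10, 22, 27, 28, 36, 39
The largest element is 39.

39


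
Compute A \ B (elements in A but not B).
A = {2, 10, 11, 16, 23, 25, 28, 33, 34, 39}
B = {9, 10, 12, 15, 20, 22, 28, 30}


Set A = {2, 10, 11, 16, 23, 25, 28, 33, 34, 39}
Set B = {9, 10, 12, 15, 20, 22, 28, 30}
A \ B includes elements in A that are not in B.
Check each element of A:
2 (not in B, keep), 10 (in B, remove), 11 (not in B, keep), 16 (not in B, keep), 23 (not in B, keep), 25 (not in B, keep), 28 (in B, remove), 33 (not in B, keep), 34 (not in B, keep), 39 (not in B, keep)
A \ B = {2, 11, 16, 23, 25, 33, 34, 39}

{2, 11, 16, 23, 25, 33, 34, 39}


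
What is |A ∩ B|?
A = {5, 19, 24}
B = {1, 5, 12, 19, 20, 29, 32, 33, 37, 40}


Set A = {5, 19, 24}
Set B = {1, 5, 12, 19, 20, 29, 32, 33, 37, 40}
A ∩ B = {5, 19}
|A ∩ B| = 2

2


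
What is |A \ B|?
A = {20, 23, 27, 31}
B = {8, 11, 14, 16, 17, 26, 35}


Set A = {20, 23, 27, 31}
Set B = {8, 11, 14, 16, 17, 26, 35}
A \ B = {20, 23, 27, 31}
|A \ B| = 4

4


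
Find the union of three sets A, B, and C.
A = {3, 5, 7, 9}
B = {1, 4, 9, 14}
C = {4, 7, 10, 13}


Set A = {3, 5, 7, 9}
Set B = {1, 4, 9, 14}
Set C = {4, 7, 10, 13}
First, A ∪ B = {1, 3, 4, 5, 7, 9, 14}
Then, (A ∪ B) ∪ C = {1, 3, 4, 5, 7, 9, 10, 13, 14}

{1, 3, 4, 5, 7, 9, 10, 13, 14}


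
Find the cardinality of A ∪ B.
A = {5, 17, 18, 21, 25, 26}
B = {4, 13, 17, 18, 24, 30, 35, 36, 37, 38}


Set A = {5, 17, 18, 21, 25, 26}, |A| = 6
Set B = {4, 13, 17, 18, 24, 30, 35, 36, 37, 38}, |B| = 10
A ∩ B = {17, 18}, |A ∩ B| = 2
|A ∪ B| = |A| + |B| - |A ∩ B| = 6 + 10 - 2 = 14

14


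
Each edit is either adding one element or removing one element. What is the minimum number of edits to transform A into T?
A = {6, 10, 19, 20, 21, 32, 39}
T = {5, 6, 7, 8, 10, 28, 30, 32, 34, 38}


Set A = {6, 10, 19, 20, 21, 32, 39}
Set T = {5, 6, 7, 8, 10, 28, 30, 32, 34, 38}
Elements to remove from A (in A, not in T): {19, 20, 21, 39} → 4 removals
Elements to add to A (in T, not in A): {5, 7, 8, 28, 30, 34, 38} → 7 additions
Total edits = 4 + 7 = 11

11


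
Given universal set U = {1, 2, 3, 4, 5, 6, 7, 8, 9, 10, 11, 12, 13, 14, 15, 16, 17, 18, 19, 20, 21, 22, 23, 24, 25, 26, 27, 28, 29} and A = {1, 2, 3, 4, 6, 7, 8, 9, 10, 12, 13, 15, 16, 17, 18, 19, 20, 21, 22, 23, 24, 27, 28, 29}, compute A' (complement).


Universal set U = {1, 2, 3, 4, 5, 6, 7, 8, 9, 10, 11, 12, 13, 14, 15, 16, 17, 18, 19, 20, 21, 22, 23, 24, 25, 26, 27, 28, 29}
Set A = {1, 2, 3, 4, 6, 7, 8, 9, 10, 12, 13, 15, 16, 17, 18, 19, 20, 21, 22, 23, 24, 27, 28, 29}
A' = U \ A = elements in U but not in A
Checking each element of U:
1 (in A, exclude), 2 (in A, exclude), 3 (in A, exclude), 4 (in A, exclude), 5 (not in A, include), 6 (in A, exclude), 7 (in A, exclude), 8 (in A, exclude), 9 (in A, exclude), 10 (in A, exclude), 11 (not in A, include), 12 (in A, exclude), 13 (in A, exclude), 14 (not in A, include), 15 (in A, exclude), 16 (in A, exclude), 17 (in A, exclude), 18 (in A, exclude), 19 (in A, exclude), 20 (in A, exclude), 21 (in A, exclude), 22 (in A, exclude), 23 (in A, exclude), 24 (in A, exclude), 25 (not in A, include), 26 (not in A, include), 27 (in A, exclude), 28 (in A, exclude), 29 (in A, exclude)
A' = {5, 11, 14, 25, 26}

{5, 11, 14, 25, 26}


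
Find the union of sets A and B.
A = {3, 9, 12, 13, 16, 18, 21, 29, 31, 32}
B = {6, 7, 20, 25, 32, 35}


Set A = {3, 9, 12, 13, 16, 18, 21, 29, 31, 32}
Set B = {6, 7, 20, 25, 32, 35}
A ∪ B includes all elements in either set.
Elements from A: {3, 9, 12, 13, 16, 18, 21, 29, 31, 32}
Elements from B not already included: {6, 7, 20, 25, 35}
A ∪ B = {3, 6, 7, 9, 12, 13, 16, 18, 20, 21, 25, 29, 31, 32, 35}

{3, 6, 7, 9, 12, 13, 16, 18, 20, 21, 25, 29, 31, 32, 35}


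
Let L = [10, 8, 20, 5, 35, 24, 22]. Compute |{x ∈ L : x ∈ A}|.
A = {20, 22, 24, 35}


Set A = {20, 22, 24, 35}
Candidates: [10, 8, 20, 5, 35, 24, 22]
Check each candidate:
10 ∉ A, 8 ∉ A, 20 ∈ A, 5 ∉ A, 35 ∈ A, 24 ∈ A, 22 ∈ A
Count of candidates in A: 4

4


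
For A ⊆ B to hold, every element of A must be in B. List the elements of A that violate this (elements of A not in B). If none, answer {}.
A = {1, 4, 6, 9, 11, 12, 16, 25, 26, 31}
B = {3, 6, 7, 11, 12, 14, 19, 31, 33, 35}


Set A = {1, 4, 6, 9, 11, 12, 16, 25, 26, 31}
Set B = {3, 6, 7, 11, 12, 14, 19, 31, 33, 35}
Check each element of A against B:
1 ∉ B (include), 4 ∉ B (include), 6 ∈ B, 9 ∉ B (include), 11 ∈ B, 12 ∈ B, 16 ∉ B (include), 25 ∉ B (include), 26 ∉ B (include), 31 ∈ B
Elements of A not in B: {1, 4, 9, 16, 25, 26}

{1, 4, 9, 16, 25, 26}


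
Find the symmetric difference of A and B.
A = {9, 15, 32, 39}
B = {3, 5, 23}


Set A = {9, 15, 32, 39}
Set B = {3, 5, 23}
A △ B = (A \ B) ∪ (B \ A)
Elements in A but not B: {9, 15, 32, 39}
Elements in B but not A: {3, 5, 23}
A △ B = {3, 5, 9, 15, 23, 32, 39}

{3, 5, 9, 15, 23, 32, 39}


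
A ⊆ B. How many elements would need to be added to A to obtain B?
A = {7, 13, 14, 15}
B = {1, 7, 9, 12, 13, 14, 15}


Set A = {7, 13, 14, 15}, |A| = 4
Set B = {1, 7, 9, 12, 13, 14, 15}, |B| = 7
Since A ⊆ B: B \ A = {1, 9, 12}
|B| - |A| = 7 - 4 = 3

3
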